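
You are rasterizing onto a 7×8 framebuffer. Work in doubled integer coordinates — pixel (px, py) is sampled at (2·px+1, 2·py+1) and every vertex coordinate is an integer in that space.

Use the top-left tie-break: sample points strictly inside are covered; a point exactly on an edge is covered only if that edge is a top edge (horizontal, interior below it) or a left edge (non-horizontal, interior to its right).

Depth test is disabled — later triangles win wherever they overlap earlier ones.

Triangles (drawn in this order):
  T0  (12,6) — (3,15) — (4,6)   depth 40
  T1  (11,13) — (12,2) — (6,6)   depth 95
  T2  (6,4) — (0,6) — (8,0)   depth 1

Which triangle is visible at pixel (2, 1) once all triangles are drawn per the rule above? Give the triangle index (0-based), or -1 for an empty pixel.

T0:
  2·area = 72
  edge (12, 6)→(3, 15): d=(-9,9) right/bottom  bias=-1
  edge (3, 15)→(4, 6): d=(1,-9) top-left  bias=+0
  edge (4, 6)→(12, 6): d=(8,0) top-left  bias=+0
    (6,2)@(13, 5): e=[0,80,-8] → .  [on edge]
    (2,3)@(5, 7): e=[54,10,8] → X
    (3,3)@(7, 7): e=[36,28,8] → X
    (4,3)@(9, 7): e=[18,46,8] → X
    (5,3)@(11, 7): e=[0,64,8] → .  [on edge]
    (2,4)@(5, 9): e=[36,12,24] → X
    (4,4)@(9, 9): e=[0,48,24] → .  [on edge]
    (2,5)@(5, 11): e=[18,14,40] → X
    (3,5)@(7, 11): e=[0,32,40] → .  [on edge]
    (2,6)@(5, 13): e=[0,16,56] → .  [on edge]
    (1,7)@(3, 15): e=[0,0,72] → .  [on edge]
  covered (6 px):
    . . . . . . .
    . . . . . . .
    . . . . . . .
    . . X X X . .
    . . X X . . .
    . . X . . . .
    . . . . . . .
    . . . . . . .
T1:
  2·area = 62  (B↔C swapped to make it positive)
  edge (11, 13)→(6, 6): d=(-5,-7) top-left  bias=+0
  edge (6, 6)→(12, 2): d=(6,-4) top-left  bias=+0
  edge (12, 2)→(11, 13): d=(-1,11) right/bottom  bias=-1
    (5,1)@(11, 3): e=[50,2,10] → X
    (6,1)@(13, 3): e=[64,10,-12] → .
    (4,2)@(9, 5): e=[26,6,30] → X
    (6,2)@(13, 5): e=[54,22,-14] → .
    (3,3)@(7, 7): e=[2,10,50] → X
    (6,3)@(13, 7): e=[44,34,-16] → .
    (3,4)@(7, 9): e=[-8,22,48] → .
    (4,4)@(9, 9): e=[6,30,26] → X
    (6,4)@(13, 9): e=[34,46,-18] → .
    (4,5)@(9, 11): e=[-4,42,24] → .
    (5,5)@(11, 11): e=[10,50,2] → X
    (6,5)@(13, 11): e=[24,58,-20] → .
    (5,6)@(11, 13): e=[0,62,0] → .  [on edge]
  covered (9 px):
    . . . . . . .
    . . . . . X .
    . . . . X X .
    . . . X X X .
    . . . . X X .
    . . . . . X .
    . . . . . . .
    . . . . . . .
T2:
  2·area = 20
  edge (6, 4)→(0, 6): d=(-6,2) right/bottom  bias=-1
  edge (0, 6)→(8, 0): d=(8,-6) top-left  bias=+0
  edge (8, 0)→(6, 4): d=(-2,4) right/bottom  bias=-1
    (3,0)@(7, 1): e=[16,2,2] → X
    (4,0)@(9, 1): e=[12,14,-6] → .
    (2,1)@(5, 3): e=[8,6,6] → X
    (3,1)@(7, 3): e=[4,18,-2] → .
    (4,1)@(9, 3): e=[0,30,-10] → .  [on edge]
    (1,2)@(3, 5): e=[0,10,10] → .  [on edge]
    (2,2)@(5, 5): e=[-4,22,2] → .
  covered (2 px):
    . . . X . . .
    . . X . . . .
    . . . . . . .
    . . . . . . .
    . . . . . . .
    . . . . . . .
    . . . . . . .
    . . . . . . .

Z-buffer (winner per pixel, '.' = empty):
  . . . 2 . . .
  . . 2 . . 1 .
  . . . . 1 1 .
  . . 0 1 1 1 .
  . . 0 0 1 1 .
  . . 0 . . 1 .
  . . . . . . .
  . . . . . . .

Result: 2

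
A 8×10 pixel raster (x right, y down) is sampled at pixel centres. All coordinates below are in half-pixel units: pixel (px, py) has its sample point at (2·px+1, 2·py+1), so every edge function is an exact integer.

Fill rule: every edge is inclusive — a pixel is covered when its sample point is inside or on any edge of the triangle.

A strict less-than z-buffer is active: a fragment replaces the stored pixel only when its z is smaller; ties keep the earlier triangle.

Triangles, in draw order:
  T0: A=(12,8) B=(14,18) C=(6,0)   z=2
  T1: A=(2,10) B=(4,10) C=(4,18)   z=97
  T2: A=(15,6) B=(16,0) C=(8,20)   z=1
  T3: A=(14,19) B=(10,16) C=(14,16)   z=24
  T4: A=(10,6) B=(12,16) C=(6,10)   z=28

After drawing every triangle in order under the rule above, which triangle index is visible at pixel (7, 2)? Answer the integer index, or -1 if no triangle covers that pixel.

T0:
  2·area = 44
  edge (12, 8)→(14, 18): d=(2,10) inclusive
  edge (14, 18)→(6, 0): d=(-8,-18) inclusive
  edge (6, 0)→(12, 8): d=(6,8) inclusive
    (5,1)@(11, 3): e=[0,66,-22] → ·  [on edge]
    (4,2)@(9, 5): e=[24,14,6] → #
    (5,2)@(11, 5): e=[4,50,-10] → ·
    (4,3)@(9, 7): e=[28,-2,18] → ·
    (5,3)@(11, 7): e=[8,34,2] → #
    (6,3)@(13, 7): e=[-12,70,-14] → ·
    (5,4)@(11, 9): e=[12,18,14] → #
    (6,4)@(13, 9): e=[-8,54,-2] → ·
    (5,5)@(11, 11): e=[16,2,26] → #
    (6,5)@(13, 11): e=[-4,38,10] → ·
    (5,6)@(11, 13): e=[20,-14,38] → ·
    (6,6)@(13, 13): e=[0,22,22] → #  [on edge]
  covered (6 px):
    · · · · · · · ·
    · · · · · · · ·
    · · · · # · · ·
    · · · · · # · ·
    · · · · · # · ·
    · · · · · # · ·
    · · · · · · # ·
    · · · · · · # ·
    · · · · · · · ·
    · · · · · · · ·
T1:
  2·area = 16
  edge (2, 10)→(4, 10): d=(2,0) inclusive
  edge (4, 10)→(4, 18): d=(0,8) inclusive
  edge (4, 18)→(2, 10): d=(-2,-8) inclusive
    (1,5)@(3, 11): e=[2,8,6] → #
    (2,5)@(5, 11): e=[2,-8,22] → ·
    (1,6)@(3, 13): e=[6,8,2] → #
    (2,6)@(5, 13): e=[6,-8,18] → ·
    (1,7)@(3, 15): e=[10,8,-2] → ·
  covered (2 px):
    · · · · · · · ·
    · · · · · · · ·
    · · · · · · · ·
    · · · · · · · ·
    · · · · · · · ·
    · # · · · · · ·
    · # · · · · · ·
    · · · · · · · ·
    · · · · · · · ·
    · · · · · · · ·
T2:
  2·area = 28  (B↔C swapped to make it positive)
  edge (15, 6)→(8, 20): d=(-7,14) inclusive
  edge (8, 20)→(16, 0): d=(8,-20) inclusive
  edge (16, 0)→(15, 6): d=(-1,6) inclusive
    (7,1)@(15, 3): e=[21,4,3] → #
    (7,2)@(15, 5): e=[7,20,1] → #
    (7,3)@(15, 7): e=[-7,36,-1] → ·
    (6,4)@(13, 9): e=[7,12,9] → #
    (7,4)@(15, 9): e=[-21,52,-3] → ·
    (6,5)@(13, 11): e=[-7,28,7] → ·
    (5,6)@(11, 13): e=[7,4,17] → #
    (6,6)@(13, 13): e=[-21,44,5] → ·
    (5,7)@(11, 15): e=[-7,20,15] → ·
  covered (4 px):
    · · · · · · · ·
    · · · · · · · #
    · · · · · · · #
    · · · · · · · ·
    · · · · · · # ·
    · · · · · · · ·
    · · · · · # · ·
    · · · · · · · ·
    · · · · · · · ·
    · · · · · · · ·
T3:
  2·area = 12
  edge (14, 19)→(10, 16): d=(-4,-3) inclusive
  edge (10, 16)→(14, 16): d=(4,0) inclusive
  edge (14, 16)→(14, 19): d=(0,3) inclusive
    (6,8)@(13, 17): e=[5,4,3] → #
    (7,8)@(15, 17): e=[11,4,-3] → ·
    (6,9)@(13, 19): e=[-3,12,3] → ·
  covered (1 px):
    · · · · · · · ·
    · · · · · · · ·
    · · · · · · · ·
    · · · · · · · ·
    · · · · · · · ·
    · · · · · · · ·
    · · · · · · · ·
    · · · · · · · ·
    · · · · · · # ·
    · · · · · · · ·
T4:
  2·area = 48
  edge (10, 6)→(12, 16): d=(2,10) inclusive
  edge (12, 16)→(6, 10): d=(-6,-6) inclusive
  edge (6, 10)→(10, 6): d=(4,-4) inclusive
    (4,0)@(9, 1): e=[0,72,-24] → ·  [on edge]
    (7,0)@(15, 1): e=[-60,108,0] → ·  [on edge]
    (6,1)@(13, 3): e=[-36,84,0] → ·  [on edge]
    (0,2)@(1, 5): e=[88,0,-40] → ·  [on edge]
    (5,2)@(11, 5): e=[-12,60,0] → ·  [on edge]
    (1,3)@(3, 7): e=[72,0,-24] → ·  [on edge]
    (4,3)@(9, 7): e=[12,36,0] → #  [on edge]
    (5,3)@(11, 7): e=[-8,48,8] → ·
    (2,4)@(5, 9): e=[56,0,-8] → ·  [on edge]
    (3,4)@(7, 9): e=[36,12,0] → #  [on edge]
    (5,4)@(11, 9): e=[-4,36,16] → ·
    (2,5)@(5, 11): e=[60,-12,0] → ·  [on edge]
    (3,5)@(7, 11): e=[40,0,8] → #  [on edge]
    (5,5)@(11, 11): e=[0,24,24] → #  [on edge]
    (1,6)@(3, 13): e=[84,-36,0] → ·  [on edge]
    (4,6)@(9, 13): e=[24,0,24] → #  [on edge]
    (0,7)@(1, 15): e=[108,-60,0] → ·  [on edge]
    (5,7)@(11, 15): e=[8,0,40] → #  [on edge]
    (6,8)@(13, 17): e=[-8,0,56] → ·  [on edge]
    (7,9)@(15, 19): e=[-24,0,72] → ·  [on edge]
  covered (9 px):
    · · · · · · · ·
    · · · · · · · ·
    · · · · · · · ·
    · · · · # · · ·
    · · · # # · · ·
    · · · # # # · ·
    · · · · # # · ·
    · · · · · # · ·
    · · · · · · · ·
    · · · · · · · ·

Z-buffer (winner per pixel, '.' = empty):
  . . . . . . . .
  . . . . . . . 2
  . . . . 0 . . 2
  . . . . 4 0 . .
  . . . 4 4 0 2 .
  . 1 . 4 4 0 . .
  . 1 . . 4 2 0 .
  . . . . . 4 0 .
  . . . . . . 3 .
  . . . . . . . .

Final: 2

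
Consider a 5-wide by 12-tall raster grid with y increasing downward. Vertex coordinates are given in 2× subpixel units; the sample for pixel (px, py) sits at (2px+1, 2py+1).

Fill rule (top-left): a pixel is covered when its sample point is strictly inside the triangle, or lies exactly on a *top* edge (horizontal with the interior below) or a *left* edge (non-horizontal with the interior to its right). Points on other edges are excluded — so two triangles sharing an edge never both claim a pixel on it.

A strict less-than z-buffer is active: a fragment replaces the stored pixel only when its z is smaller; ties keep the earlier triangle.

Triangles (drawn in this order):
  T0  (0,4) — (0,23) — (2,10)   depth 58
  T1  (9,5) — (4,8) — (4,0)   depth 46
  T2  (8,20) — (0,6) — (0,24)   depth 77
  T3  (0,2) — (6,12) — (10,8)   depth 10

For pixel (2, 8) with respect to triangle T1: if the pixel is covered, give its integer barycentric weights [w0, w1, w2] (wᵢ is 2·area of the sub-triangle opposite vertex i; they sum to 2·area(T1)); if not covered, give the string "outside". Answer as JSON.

T0:
  2·area = 38  (B↔C swapped to make it positive)
  edge (0, 4)→(2, 10): d=(2,6) right/bottom  bias=-1
  edge (2, 10)→(0, 23): d=(-2,13) right/bottom  bias=-1
  edge (0, 23)→(0, 4): d=(0,-19) top-left  bias=+0
    (0,3)@(1, 7): e=[0,19,19] → .  [on edge]
    (0,4)@(1, 9): e=[4,15,19] → X
    (1,4)@(3, 9): e=[-8,-11,57] → .
    (0,5)@(1, 11): e=[8,11,19] → X
    (1,5)@(3, 11): e=[-4,-15,57] → .
    (0,6)@(1, 13): e=[12,7,19] → X
    (1,6)@(3, 13): e=[0,-19,57] → .  [on edge]
    (0,7)@(1, 15): e=[16,3,19] → X
    (1,7)@(3, 15): e=[4,-23,57] → .
    (0,8)@(1, 17): e=[20,-1,19] → .
    (2,9)@(5, 19): e=[0,-57,95] → .  [on edge]
  covered (4 px):
    . . . . .
    . . . . .
    . . . . .
    . . . . .
    X . . . .
    X . . . .
    X . . . .
    X . . . .
    . . . . .
    . . . . .
    . . . . .
    . . . . .
T1:
  2·area = 40
  edge (9, 5)→(4, 8): d=(-5,3) right/bottom  bias=-1
  edge (4, 8)→(4, 0): d=(0,-8) top-left  bias=+0
  edge (4, 0)→(9, 5): d=(5,5) right/bottom  bias=-1
    (2,0)@(5, 1): e=[32,8,0] → .  [on edge]
    (2,1)@(5, 3): e=[22,8,10] → X
    (3,1)@(7, 3): e=[16,24,0] → .  [on edge]
    (2,2)@(5, 5): e=[12,8,20] → X
    (3,2)@(7, 5): e=[6,24,10] → X
    (4,2)@(9, 5): e=[0,40,0] → .  [on edge]
    (2,3)@(5, 7): e=[2,8,30] → X
    (3,3)@(7, 7): e=[-4,24,20] → .
    (2,4)@(5, 9): e=[-8,8,40] → .
  covered (4 px):
    . . . . .
    . . X . .
    . . X X .
    . . X . .
    . . . . .
    . . . . .
    . . . . .
    . . . . .
    . . . . .
    . . . . .
    . . . . .
    . . . . .
T2:
  2·area = 144  (B↔C swapped to make it positive)
  edge (8, 20)→(0, 24): d=(-8,4) right/bottom  bias=-1
  edge (0, 24)→(0, 6): d=(0,-18) top-left  bias=+0
  edge (0, 6)→(8, 20): d=(8,14) right/bottom  bias=-1
    (0,4)@(1, 9): e=[116,18,10] → X
    (1,4)@(3, 9): e=[108,54,-18] → .
    (0,5)@(1, 11): e=[100,18,26] → X
    (1,5)@(3, 11): e=[92,54,-2] → .
    (0,6)@(1, 13): e=[84,18,42] → X
    (1,6)@(3, 13): e=[76,54,14] → X
    (2,6)@(5, 13): e=[68,90,-14] → .
    (0,7)@(1, 15): e=[68,18,58] → X
    (2,7)@(5, 15): e=[52,90,2] → X
    (3,7)@(7, 15): e=[44,126,-26] → .
    (0,8)@(1, 17): e=[52,18,74] → X
    (3,8)@(7, 17): e=[28,126,-10] → .
  covered (18 px):
    . . . . .
    . . . . .
    . . . . .
    . . . . .
    X . . . .
    X . . . .
    X X . . .
    X X X . .
    X X X . .
    X X X X .
    X X X . .
    X . . . .
T3:
  2·area = 64  (B↔C swapped to make it positive)
  edge (0, 2)→(10, 8): d=(10,6) right/bottom  bias=-1
  edge (10, 8)→(6, 12): d=(-4,4) right/bottom  bias=-1
  edge (6, 12)→(0, 2): d=(-6,-10) top-left  bias=+0
    (0,1)@(1, 3): e=[4,56,4] → X
    (1,1)@(3, 3): e=[-8,48,24] → .
    (0,2)@(1, 5): e=[24,48,-8] → .
    (1,2)@(3, 5): e=[12,40,12] → X
    (2,2)@(5, 5): e=[0,32,32] → .  [on edge]
    (1,3)@(3, 7): e=[32,32,0] → X  [on edge]
    (2,3)@(5, 7): e=[20,24,20] → X
    (3,3)@(7, 7): e=[8,16,40] → X
    (4,3)@(9, 7): e=[-4,8,60] → .
    (1,4)@(3, 9): e=[52,24,-12] → .
    (2,4)@(5, 9): e=[40,16,8] → X
    (4,4)@(9, 9): e=[16,0,48] → .  [on edge]
    (3,5)@(7, 11): e=[48,0,16] → .  [on edge]
    (2,6)@(5, 13): e=[80,0,-16] → .  [on edge]
    (1,7)@(3, 15): e=[112,0,-48] → .  [on edge]
    (0,8)@(1, 17): e=[144,0,-80] → .  [on edge]
    (4,8)@(9, 17): e=[96,-32,0] → .  [on edge]
  covered (7 px):
    . . . . .
    X . . . .
    . X . . .
    . X X X .
    . . X X .
    . . . . .
    . . . . .
    . . . . .
    . . . . .
    . . . . .
    . . . . .
    . . . . .

Answer: "outside"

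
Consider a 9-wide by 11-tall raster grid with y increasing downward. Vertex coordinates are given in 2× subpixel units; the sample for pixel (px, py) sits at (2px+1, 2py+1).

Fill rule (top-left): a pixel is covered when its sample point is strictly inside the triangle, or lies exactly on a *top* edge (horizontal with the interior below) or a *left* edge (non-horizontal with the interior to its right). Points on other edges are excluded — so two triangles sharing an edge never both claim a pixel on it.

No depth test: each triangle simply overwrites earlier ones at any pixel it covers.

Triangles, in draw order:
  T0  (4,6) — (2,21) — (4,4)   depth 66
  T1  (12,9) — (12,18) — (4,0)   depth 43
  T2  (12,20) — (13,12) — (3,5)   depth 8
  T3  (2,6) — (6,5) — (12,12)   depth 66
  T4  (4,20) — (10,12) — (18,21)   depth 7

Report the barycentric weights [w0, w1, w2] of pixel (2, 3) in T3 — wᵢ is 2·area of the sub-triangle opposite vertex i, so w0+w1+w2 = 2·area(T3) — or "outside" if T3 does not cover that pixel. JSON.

T0:
  2·area = 4
  edge (4, 6)→(2, 21): d=(-2,15) right/bottom  bias=-1
  edge (2, 21)→(4, 4): d=(2,-17) top-left  bias=+0
  edge (4, 4)→(4, 6): d=(0,2) right/bottom  bias=-1
    (1,6)@(3, 13): e=[1,1,2] → █
    (2,6)@(5, 13): e=[-29,35,-2] → ·
    (1,7)@(3, 15): e=[-3,5,2] → ·
  covered (1 px):
    · · · · · · · · ·
    · · · · · · · · ·
    · · · · · · · · ·
    · · · · · · · · ·
    · · · · · · · · ·
    · · · · · · · · ·
    · █ · · · · · · ·
    · · · · · · · · ·
    · · · · · · · · ·
    · · · · · · · · ·
    · · · · · · · · ·
T1:
  2·area = 72
  edge (12, 9)→(12, 18): d=(0,9) right/bottom  bias=-1
  edge (12, 18)→(4, 0): d=(-8,-18) top-left  bias=+0
  edge (4, 0)→(12, 9): d=(8,9) right/bottom  bias=-1
    (3,2)@(7, 5): e=[45,14,13] → █
    (4,2)@(9, 5): e=[27,50,-5] → ·
    (3,3)@(7, 7): e=[45,-2,29] → ·
    (4,3)@(9, 7): e=[27,34,11] → █
    (5,3)@(11, 7): e=[9,70,-7] → ·
    (4,4)@(9, 9): e=[27,18,27] → █
    (5,4)@(11, 9): e=[9,54,9] → █
    (6,4)@(13, 9): e=[-9,90,-9] → ·
    (4,5)@(9, 11): e=[27,2,43] → █
    (6,5)@(13, 11): e=[-9,74,7] → ·
    (4,6)@(9, 13): e=[27,-14,59] → ·
    (5,6)@(11, 13): e=[9,22,41] → █
  covered (8 px):
    · · · · · · · · ·
    · · · · · · · · ·
    · · · █ · · · · ·
    · · · · █ · · · ·
    · · · · █ █ · · ·
    · · · · █ █ · · ·
    · · · · · █ · · ·
    · · · · · █ · · ·
    · · · · · · · · ·
    · · · · · · · · ·
    · · · · · · · · ·
T2:
  2·area = 87  (B↔C swapped to make it positive)
  edge (12, 20)→(3, 5): d=(-9,-15) top-left  bias=+0
  edge (3, 5)→(13, 12): d=(10,7) right/bottom  bias=-1
  edge (13, 12)→(12, 20): d=(-1,8) right/bottom  bias=-1
    (1,2)@(3, 5): e=[0,0,87] → ·  [on edge]
    (2,3)@(5, 7): e=[12,6,69] → █
    (3,3)@(7, 7): e=[42,-8,53] → ·
    (2,4)@(5, 9): e=[-6,26,67] → ·
    (3,4)@(7, 9): e=[24,12,51] → █
    (4,4)@(9, 9): e=[54,-2,35] → ·
    (3,5)@(7, 11): e=[6,32,49] → █
    (4,5)@(9, 11): e=[36,18,33] → █
    (5,5)@(11, 11): e=[66,4,17] → █
    (6,5)@(13, 11): e=[96,-10,1] → ·
    (3,6)@(7, 13): e=[-12,52,47] → ·
    (4,6)@(9, 13): e=[18,38,31] → █
    (4,7)@(9, 15): e=[0,58,29] → █  [on edge]
  covered (10 px):
    · · · · · · · · ·
    · · · · · · · · ·
    · · · · · · · · ·
    · · █ · · · · · ·
    · · · █ · · · · ·
    · · · █ █ █ · · ·
    · · · · █ █ · · ·
    · · · · █ █ · · ·
    · · · · · █ · · ·
    · · · · · · · · ·
    · · · · · · · · ·
T3:
  2·area = 34
  edge (2, 6)→(6, 5): d=(4,-1) top-left  bias=+0
  edge (6, 5)→(12, 12): d=(6,7) right/bottom  bias=-1
  edge (12, 12)→(2, 6): d=(-10,-6) top-left  bias=+0
    (2,3)@(5, 7): e=[7,19,8] → █
    (3,3)@(7, 7): e=[9,5,20] → █
    (4,3)@(9, 7): e=[11,-9,32] → ·
    (2,4)@(5, 9): e=[15,31,-12] → ·
    (3,4)@(7, 9): e=[17,17,0] → █  [on edge]
    (4,4)@(9, 9): e=[19,3,12] → █
    (5,4)@(11, 9): e=[21,-11,24] → ·
    (3,5)@(7, 11): e=[25,29,-20] → ·
    (4,5)@(9, 11): e=[27,15,-8] → ·
    (5,5)@(11, 11): e=[29,1,4] → █
    (6,5)@(13, 11): e=[31,-13,16] → ·
    (5,6)@(11, 13): e=[37,13,-16] → ·
    (8,7)@(17, 15): e=[51,-17,0] → ·  [on edge]
  covered (5 px):
    · · · · · · · · ·
    · · · · · · · · ·
    · · · · · · · · ·
    · · █ █ · · · · ·
    · · · █ █ · · · ·
    · · · · · █ · · ·
    · · · · · · · · ·
    · · · · · · · · ·
    · · · · · · · · ·
    · · · · · · · · ·
    · · · · · · · · ·
T4:
  2·area = 118
  edge (4, 20)→(10, 12): d=(6,-8) top-left  bias=+0
  edge (10, 12)→(18, 21): d=(8,9) right/bottom  bias=-1
  edge (18, 21)→(4, 20): d=(-14,-1) top-left  bias=+0
    (4,7)@(9, 15): e=[10,33,75] → █
    (5,7)@(11, 15): e=[26,15,77] → █
    (6,7)@(13, 15): e=[42,-3,79] → ·
    (3,8)@(7, 17): e=[6,67,45] → █
    (6,8)@(13, 17): e=[54,13,51] → █
    (7,8)@(15, 17): e=[70,-5,53] → ·
    (2,9)@(5, 19): e=[2,101,15] → █
    (7,9)@(15, 19): e=[82,11,25] → █
    (8,9)@(17, 19): e=[98,-7,27] → ·
    (2,10)@(5, 21): e=[14,117,-13] → ·
    (3,10)@(7, 21): e=[30,99,-11] → ·
    (4,10)@(9, 21): e=[46,81,-9] → ·
  covered (12 px):
    · · · · · · · · ·
    · · · · · · · · ·
    · · · · · · · · ·
    · · · · · · · · ·
    · · · · · · · · ·
    · · · · · · · · ·
    · · · · · · · · ·
    · · · · █ █ · · ·
    · · · █ █ █ █ · ·
    · · █ █ █ █ █ █ ·
    · · · · · · · · ·

Final: [19,8,7]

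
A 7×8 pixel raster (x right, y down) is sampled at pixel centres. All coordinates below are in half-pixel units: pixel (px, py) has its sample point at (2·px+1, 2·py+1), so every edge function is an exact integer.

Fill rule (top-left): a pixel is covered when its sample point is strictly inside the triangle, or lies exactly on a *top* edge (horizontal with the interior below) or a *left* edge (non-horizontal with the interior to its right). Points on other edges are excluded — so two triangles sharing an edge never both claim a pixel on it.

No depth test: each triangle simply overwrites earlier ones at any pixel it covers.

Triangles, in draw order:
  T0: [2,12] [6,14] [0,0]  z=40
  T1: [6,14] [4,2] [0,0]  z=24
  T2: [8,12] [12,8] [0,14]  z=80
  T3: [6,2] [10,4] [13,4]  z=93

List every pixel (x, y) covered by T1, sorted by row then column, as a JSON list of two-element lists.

T0:
  2·area = 44  (B↔C swapped to make it positive)
  edge (2, 12)→(0, 0): d=(-2,-12) top-left  bias=+0
  edge (0, 0)→(6, 14): d=(6,14) right/bottom  bias=-1
  edge (6, 14)→(2, 12): d=(-4,-2) top-left  bias=+0
    (0,1)@(1, 3): e=[6,4,34] → X
    (1,1)@(3, 3): e=[30,-24,38] → .
    (0,2)@(1, 5): e=[2,16,26] → X
    (1,2)@(3, 5): e=[26,-12,30] → .
    (0,3)@(1, 7): e=[-2,28,18] → .
    (1,3)@(3, 7): e=[22,0,22] → .  [on edge]
    (1,4)@(3, 9): e=[18,12,14] → X
    (2,4)@(5, 9): e=[42,-16,18] → .
    (1,5)@(3, 11): e=[14,24,6] → X
    (2,5)@(5, 11): e=[38,-4,10] → .
    (1,6)@(3, 13): e=[10,36,-2] → .
    (2,6)@(5, 13): e=[34,8,2] → X
  covered (5 px):
    . . . . . . .
    X . . . . . .
    X . . . . . .
    . . . . . . .
    . X . . . . .
    . X . . . . .
    . . X . . . .
    . . . . . . .
T1:
  2·area = 44  (B↔C swapped to make it positive)
  edge (6, 14)→(0, 0): d=(-6,-14) top-left  bias=+0
  edge (0, 0)→(4, 2): d=(4,2) right/bottom  bias=-1
  edge (4, 2)→(6, 14): d=(2,12) right/bottom  bias=-1
    (0,0)@(1, 1): e=[8,2,34] → X
    (1,0)@(3, 1): e=[36,-2,10] → .
    (0,1)@(1, 3): e=[-4,10,38] → .
    (1,1)@(3, 3): e=[24,6,14] → X
    (2,1)@(5, 3): e=[52,2,-10] → .
    (1,2)@(3, 5): e=[12,14,18] → X
    (2,2)@(5, 5): e=[40,10,-6] → .
    (1,3)@(3, 7): e=[0,22,22] → X  [on edge]
    (2,3)@(5, 7): e=[28,18,-2] → .
    (1,4)@(3, 9): e=[-12,30,26] → .
    (2,4)@(5, 9): e=[16,26,2] → X
    (3,4)@(7, 9): e=[44,22,-22] → .
  covered (6 px):
    X . . . . . .
    . X . . . . .
    . X . . . . .
    . X . . . . .
    . . X . . . .
    . . X . . . .
    . . . . . . .
    . . . . . . .
T2:
  2·area = 24  (B↔C swapped to make it positive)
  edge (8, 12)→(0, 14): d=(-8,2) right/bottom  bias=-1
  edge (0, 14)→(12, 8): d=(12,-6) top-left  bias=+0
  edge (12, 8)→(8, 12): d=(-4,4) right/bottom  bias=-1
    (6,3)@(13, 7): e=[30,-6,0] → .  [on edge]
    (5,4)@(11, 9): e=[18,6,0] → .  [on edge]
    (3,5)@(7, 11): e=[10,6,8] → X
    (4,5)@(9, 11): e=[6,18,0] → .  [on edge]
    (1,6)@(3, 13): e=[2,6,16] → X
    (2,6)@(5, 13): e=[-2,18,8] → .
    (3,6)@(7, 13): e=[-6,30,0] → .  [on edge]
    (1,7)@(3, 15): e=[-14,30,8] → .
    (2,7)@(5, 15): e=[-18,42,0] → .  [on edge]
  covered (2 px):
    . . . . . . .
    . . . . . . .
    . . . . . . .
    . . . . . . .
    . . . . . . .
    . . . X . . .
    . X . . . . .
    . . . . . . .
T3:
  2·area = 6  (B↔C swapped to make it positive)
  edge (6, 2)→(13, 4): d=(7,2) right/bottom  bias=-1
  edge (13, 4)→(10, 4): d=(-3,0) right/bottom  bias=-1
  edge (10, 4)→(6, 2): d=(-4,-2) top-left  bias=+0
    (4,1)@(9, 3): e=[1,3,2] → X
    (5,1)@(11, 3): e=[-3,3,6] → .
    (4,2)@(9, 5): e=[15,-3,-6] → .
  covered (1 px):
    . . . . . . .
    . . . . X . .
    . . . . . . .
    . . . . . . .
    . . . . . . .
    . . . . . . .
    . . . . . . .
    . . . . . . .

Final: [[0,0],[1,1],[1,2],[1,3],[2,4],[2,5]]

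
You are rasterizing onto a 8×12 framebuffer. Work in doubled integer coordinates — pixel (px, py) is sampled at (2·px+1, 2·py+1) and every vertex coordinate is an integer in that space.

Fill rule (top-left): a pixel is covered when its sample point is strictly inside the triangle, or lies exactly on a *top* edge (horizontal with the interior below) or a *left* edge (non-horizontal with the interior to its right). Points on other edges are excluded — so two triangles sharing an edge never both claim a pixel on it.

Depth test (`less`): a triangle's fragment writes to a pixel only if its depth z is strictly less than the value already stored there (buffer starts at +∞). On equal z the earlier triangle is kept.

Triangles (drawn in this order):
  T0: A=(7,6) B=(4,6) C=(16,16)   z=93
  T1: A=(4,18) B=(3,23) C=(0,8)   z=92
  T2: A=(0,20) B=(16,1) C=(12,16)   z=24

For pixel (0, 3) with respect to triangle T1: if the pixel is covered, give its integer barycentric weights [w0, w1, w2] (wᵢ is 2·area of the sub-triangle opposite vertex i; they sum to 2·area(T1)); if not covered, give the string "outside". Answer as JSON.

T0:
  2·area = 30  (B↔C swapped to make it positive)
  edge (7, 6)→(16, 16): d=(9,10) right/bottom  bias=-1
  edge (16, 16)→(4, 6): d=(-12,-10) top-left  bias=+0
  edge (4, 6)→(7, 6): d=(3,0) top-left  bias=+0
    (3,3)@(7, 7): e=[9,18,3] → █
    (4,3)@(9, 7): e=[-11,38,3] → ·
    (3,4)@(7, 9): e=[27,-6,9] → ·
    (4,4)@(9, 9): e=[7,14,9] → █
    (5,4)@(11, 9): e=[-13,34,9] → ·
    (4,5)@(9, 11): e=[25,-10,15] → ·
    (5,5)@(11, 11): e=[5,10,15] → █
    (6,5)@(13, 11): e=[-15,30,15] → ·
    (5,6)@(11, 13): e=[23,-14,21] → ·
    (6,6)@(13, 13): e=[3,6,21] → █
    (7,6)@(15, 13): e=[-17,26,21] → ·
    (6,7)@(13, 15): e=[21,-18,27] → ·
  covered (5 px):
    · · · · · · · ·
    · · · · · · · ·
    · · · · · · · ·
    · · · █ · · · ·
    · · · · █ · · ·
    · · · · · █ · ·
    · · · · · · █ ·
    · · · · · · · █
    · · · · · · · ·
    · · · · · · · ·
    · · · · · · · ·
    · · · · · · · ·
T1:
  2·area = 30
  edge (4, 18)→(3, 23): d=(-1,5) right/bottom  bias=-1
  edge (3, 23)→(0, 8): d=(-3,-15) top-left  bias=+0
  edge (0, 8)→(4, 18): d=(4,10) right/bottom  bias=-1
    (3,1)@(7, 3): e=[0,120,-90] → ·  [on edge]
    (0,5)@(1, 11): e=[22,6,2] → █
    (1,5)@(3, 11): e=[12,36,-18] → ·
    (0,6)@(1, 13): e=[20,0,10] → █  [on edge]
    (1,6)@(3, 13): e=[10,30,-10] → ·
    (2,6)@(5, 13): e=[0,60,-30] → ·  [on edge]
    (0,7)@(1, 15): e=[18,-6,18] → ·
    (1,8)@(3, 17): e=[6,18,6] → █
    (2,8)@(5, 17): e=[-4,48,-14] → ·
    (1,9)@(3, 19): e=[4,12,14] → █
    (2,9)@(5, 19): e=[-6,42,-6] → ·
    (1,10)@(3, 21): e=[2,6,22] → █
    (1,11)@(3, 23): e=[0,0,30] → ·  [on edge]
  covered (5 px):
    · · · · · · · ·
    · · · · · · · ·
    · · · · · · · ·
    · · · · · · · ·
    · · · · · · · ·
    █ · · · · · · ·
    █ · · · · · · ·
    · · · · · · · ·
    · █ · · · · · ·
    · █ · · · · · ·
    · █ · · · · · ·
    · · · · · · · ·
T2:
  2·area = 164
  edge (0, 20)→(16, 1): d=(16,-19) top-left  bias=+0
  edge (16, 1)→(12, 16): d=(-4,15) right/bottom  bias=-1
  edge (12, 16)→(0, 20): d=(-12,4) right/bottom  bias=-1
    (7,1)@(15, 3): e=[13,7,144] → █
    (6,2)@(13, 5): e=[7,29,128] → █
    (7,2)@(15, 5): e=[45,-1,120] → ·
    (5,3)@(11, 7): e=[1,51,112] → █
    (7,3)@(15, 7): e=[77,-9,96] → ·
    (5,4)@(11, 9): e=[33,43,88] → █
    (7,4)@(15, 9): e=[109,-17,72] → ·
    (4,5)@(9, 11): e=[27,65,72] → █
    (7,5)@(15, 11): e=[141,-25,48] → ·
    (3,6)@(7, 13): e=[21,87,56] → █
    (6,6)@(13, 13): e=[135,-3,32] → ·
    (2,7)@(5, 15): e=[15,109,40] → █
    (7,7)@(15, 15): e=[205,-41,0] → ·  [on edge]
    (4,8)@(9, 17): e=[123,41,0] → ·  [on edge]
    (1,9)@(3, 19): e=[41,123,0] → ·  [on edge]
  covered (20 px):
    · · · · · · · ·
    · · · · · · · █
    · · · · · · █ ·
    · · · · · █ █ ·
    · · · · · █ █ ·
    · · · · █ █ █ ·
    · · · █ █ █ · ·
    · · █ █ █ █ · ·
    · █ █ █ · · · ·
    █ · · · · · · ·
    · · · · · · · ·
    · · · · · · · ·

Answer: "outside"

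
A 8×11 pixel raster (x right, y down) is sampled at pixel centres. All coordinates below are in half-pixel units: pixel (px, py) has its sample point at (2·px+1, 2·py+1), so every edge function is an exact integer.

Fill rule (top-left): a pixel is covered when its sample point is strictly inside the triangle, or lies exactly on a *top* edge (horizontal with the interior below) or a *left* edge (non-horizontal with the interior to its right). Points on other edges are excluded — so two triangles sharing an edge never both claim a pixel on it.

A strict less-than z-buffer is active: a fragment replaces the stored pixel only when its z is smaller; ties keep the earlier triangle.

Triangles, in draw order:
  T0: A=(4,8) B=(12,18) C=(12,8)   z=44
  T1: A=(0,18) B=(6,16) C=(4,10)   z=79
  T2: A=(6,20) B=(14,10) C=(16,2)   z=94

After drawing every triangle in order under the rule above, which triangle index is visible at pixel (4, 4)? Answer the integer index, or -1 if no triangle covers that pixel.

T0:
  2·area = 80  (B↔C swapped to make it positive)
  edge (4, 8)→(12, 8): d=(8,0) top-left  bias=+0
  edge (12, 8)→(12, 18): d=(0,10) right/bottom  bias=-1
  edge (12, 18)→(4, 8): d=(-8,-10) top-left  bias=+0
    (2,4)@(5, 9): e=[8,70,2] → #
    (3,4)@(7, 9): e=[8,50,22] → #
    (4,4)@(9, 9): e=[8,30,42] → #
    (5,4)@(11, 9): e=[8,10,62] → #
    (6,4)@(13, 9): e=[8,-10,82] → ·
    (2,5)@(5, 11): e=[24,70,-14] → ·
    (3,5)@(7, 11): e=[24,50,6] → #
    (6,5)@(13, 11): e=[24,-10,66] → ·
    (3,6)@(7, 13): e=[40,50,-10] → ·
    (4,6)@(9, 13): e=[40,30,10] → #
    (6,6)@(13, 13): e=[40,-10,50] → ·
    (4,7)@(9, 15): e=[56,30,-6] → ·
  covered (10 px):
    · · · · · · · ·
    · · · · · · · ·
    · · · · · · · ·
    · · · · · · · ·
    · · # # # # · ·
    · · · # # # · ·
    · · · · # # · ·
    · · · · · # · ·
    · · · · · · · ·
    · · · · · · · ·
    · · · · · · · ·
T1:
  2·area = 40  (B↔C swapped to make it positive)
  edge (0, 18)→(4, 10): d=(4,-8) top-left  bias=+0
  edge (4, 10)→(6, 16): d=(2,6) right/bottom  bias=-1
  edge (6, 16)→(0, 18): d=(-6,2) right/bottom  bias=-1
    (0,0)@(1, 1): e=[-60,0,100] → ·  [on edge]
    (1,3)@(3, 7): e=[-20,0,60] → ·  [on edge]
    (1,6)@(3, 13): e=[4,12,24] → #
    (2,6)@(5, 13): e=[20,0,20] → ·  [on edge]
    (7,6)@(15, 13): e=[100,-60,0] → ·  [on edge]
    (1,7)@(3, 15): e=[12,16,12] → #
    (2,7)@(5, 15): e=[28,4,8] → #
    (3,7)@(7, 15): e=[44,-8,4] → ·
    (4,7)@(9, 15): e=[60,-20,0] → ·  [on edge]
    (0,8)@(1, 17): e=[4,32,4] → #
    (1,8)@(3, 17): e=[20,20,0] → ·  [on edge]
    (2,8)@(5, 17): e=[36,8,-4] → ·
    (3,9)@(7, 19): e=[60,0,-20] → ·  [on edge]
  covered (4 px):
    · · · · · · · ·
    · · · · · · · ·
    · · · · · · · ·
    · · · · · · · ·
    · · · · · · · ·
    · · · · · · · ·
    · # · · · · · ·
    · # # · · · · ·
    # · · · · · · ·
    · · · · · · · ·
    · · · · · · · ·
T2:
  2·area = 44  (B↔C swapped to make it positive)
  edge (6, 20)→(16, 2): d=(10,-18) top-left  bias=+0
  edge (16, 2)→(14, 10): d=(-2,8) right/bottom  bias=-1
  edge (14, 10)→(6, 20): d=(-8,10) right/bottom  bias=-1
    (7,2)@(15, 5): e=[12,2,30] → #
    (7,3)@(15, 7): e=[32,-2,14] → ·
    (6,4)@(13, 9): e=[16,10,18] → #
    (7,4)@(15, 9): e=[52,-6,-2] → ·
    (5,5)@(11, 11): e=[0,22,22] → #  [on edge]
    (7,5)@(15, 11): e=[72,-10,-18] → ·
    (5,6)@(11, 13): e=[20,18,6] → #
    (6,6)@(13, 13): e=[56,2,-14] → ·
    (4,7)@(9, 15): e=[4,30,10] → #
    (5,7)@(11, 15): e=[40,14,-10] → ·
    (4,8)@(9, 17): e=[24,26,-6] → ·
  covered (6 px):
    · · · · · · · ·
    · · · · · · · ·
    · · · · · · · #
    · · · · · · · ·
    · · · · · · # ·
    · · · · · # # ·
    · · · · · # · ·
    · · · · # · · ·
    · · · · · · · ·
    · · · · · · · ·
    · · · · · · · ·

Z-buffer (winner per pixel, '.' = empty):
  . . . . . . . .
  . . . . . . . .
  . . . . . . . 2
  . . . . . . . .
  . . 0 0 0 0 2 .
  . . . 0 0 0 2 .
  . 1 . . 0 0 . .
  . 1 1 . 2 0 . .
  1 . . . . . . .
  . . . . . . . .
  . . . . . . . .

Result: 0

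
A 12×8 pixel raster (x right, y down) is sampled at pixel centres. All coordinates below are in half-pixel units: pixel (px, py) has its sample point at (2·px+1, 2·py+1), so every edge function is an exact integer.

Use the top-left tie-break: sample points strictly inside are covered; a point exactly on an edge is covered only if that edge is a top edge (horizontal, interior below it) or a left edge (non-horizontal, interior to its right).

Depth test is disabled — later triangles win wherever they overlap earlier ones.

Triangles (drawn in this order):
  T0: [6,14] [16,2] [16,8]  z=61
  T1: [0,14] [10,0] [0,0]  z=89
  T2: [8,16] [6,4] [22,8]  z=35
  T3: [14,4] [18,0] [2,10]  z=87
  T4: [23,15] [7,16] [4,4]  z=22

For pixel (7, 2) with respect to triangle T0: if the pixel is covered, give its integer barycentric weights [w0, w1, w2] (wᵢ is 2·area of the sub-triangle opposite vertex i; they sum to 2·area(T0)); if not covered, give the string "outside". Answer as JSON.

T0:
  2·area = 60
  edge (6, 14)→(16, 2): d=(10,-12) top-left  bias=+0
  edge (16, 2)→(16, 8): d=(0,6) right/bottom  bias=-1
  edge (16, 8)→(6, 14): d=(-10,6) right/bottom  bias=-1
    (7,2)@(15, 5): e=[18,6,36] → X
    (8,2)@(17, 5): e=[42,-6,24] → .
    (10,2)@(21, 5): e=[90,-30,0] → .  [on edge]
    (6,3)@(13, 7): e=[14,18,28] → X
    (8,3)@(17, 7): e=[62,-6,4] → .
    (5,4)@(11, 9): e=[10,30,20] → X
    (7,4)@(15, 9): e=[58,6,-4] → .
    (4,5)@(9, 11): e=[6,42,12] → X
    (5,5)@(11, 11): e=[30,30,0] → .  [on edge]
    (6,5)@(13, 11): e=[54,18,-12] → .
    (3,6)@(7, 13): e=[2,54,4] → X
    (4,6)@(9, 13): e=[26,42,-8] → .
  covered (7 px):
    . . . . . . . . . . . .
    . . . . . . . . . . . .
    . . . . . . . X . . . .
    . . . . . . X X . . . .
    . . . . . X X . . . . .
    . . . . X . . . . . . .
    . . . X . . . . . . . .
    . . . . . . . . . . . .
T1:
  2·area = 140  (B↔C swapped to make it positive)
  edge (0, 14)→(0, 0): d=(0,-14) top-left  bias=+0
  edge (0, 0)→(10, 0): d=(10,0) top-left  bias=+0
  edge (10, 0)→(0, 14): d=(-10,14) right/bottom  bias=-1
    (0,0)@(1, 1): e=[14,10,116] → X
    (1,0)@(3, 1): e=[42,10,88] → X
    (2,0)@(5, 1): e=[70,10,60] → X
    (3,0)@(7, 1): e=[98,10,32] → X
    (4,0)@(9, 1): e=[126,10,4] → X
    (5,0)@(11, 1): e=[154,10,-24] → .
    (0,1)@(1, 3): e=[14,30,96] → X
    (4,1)@(9, 3): e=[126,30,-16] → .
    (0,2)@(1, 5): e=[14,50,76] → X
    (3,2)@(7, 5): e=[98,50,-8] → .
    (0,3)@(1, 7): e=[14,70,56] → X
    (2,3)@(5, 7): e=[70,70,0] → .  [on edge]
  covered (17 px):
    X X X X X . . . . . . .
    X X X X . . . . . . . .
    X X X . . . . . . . . .
    X X . . . . . . . . . .
    X X . . . . . . . . . .
    X . . . . . . . . . . .
    . . . . . . . . . . . .
    . . . . . . . . . . . .
T2:
  2·area = 184
  edge (8, 16)→(6, 4): d=(-2,-12) top-left  bias=+0
  edge (6, 4)→(22, 8): d=(16,4) right/bottom  bias=-1
  edge (22, 8)→(8, 16): d=(-14,8) right/bottom  bias=-1
    (3,2)@(7, 5): e=[10,12,162] → X
    (4,2)@(9, 5): e=[34,4,146] → X
    (5,2)@(11, 5): e=[58,-4,130] → .
    (3,3)@(7, 7): e=[6,44,134] → X
    (5,3)@(11, 7): e=[54,28,102] → X
    (6,3)@(13, 7): e=[78,20,86] → X
    (7,3)@(15, 7): e=[102,12,70] → X
    (8,3)@(17, 7): e=[126,4,54] → X
    (9,3)@(19, 7): e=[150,-4,38] → .
    (3,4)@(7, 9): e=[2,76,106] → X
    (9,4)@(19, 9): e=[146,28,10] → X
    (10,4)@(21, 9): e=[170,20,-6] → .
  covered (23 px):
    . . . . . . . . . . . .
    . . . . . . . . . . . .
    . . . X X . . . . . . .
    . . . X X X X X X . . .
    . . . X X X X X X X . .
    . . . . X X X X . . . .
    . . . . X X X . . . . .
    . . . . X . . . . . . .
T3:
  2·area = 24  (B↔C swapped to make it positive)
  edge (14, 4)→(2, 10): d=(-12,6) right/bottom  bias=-1
  edge (2, 10)→(18, 0): d=(16,-10) top-left  bias=+0
  edge (18, 0)→(14, 4): d=(-4,4) right/bottom  bias=-1
    (8,0)@(17, 1): e=[18,6,0] → .  [on edge]
    (7,1)@(15, 3): e=[6,18,0] → .  [on edge]
    (5,2)@(11, 5): e=[6,10,8] → X
    (6,2)@(13, 5): e=[-6,30,0] → .  [on edge]
    (3,3)@(7, 7): e=[6,2,16] → X
    (4,3)@(9, 7): e=[-6,22,8] → .
    (5,3)@(11, 7): e=[-18,42,0] → .  [on edge]
    (3,4)@(7, 9): e=[-18,34,8] → .
    (4,4)@(9, 9): e=[-30,54,0] → .  [on edge]
    (3,5)@(7, 11): e=[-42,66,0] → .  [on edge]
    (2,6)@(5, 13): e=[-54,78,0] → .  [on edge]
    (1,7)@(3, 15): e=[-66,90,0] → .  [on edge]
  covered (2 px):
    . . . . . . . . . . . .
    . . . . . . . . . . . .
    . . . . . X . . . . . .
    . . . X . . . . . . . .
    . . . . . . . . . . . .
    . . . . . . . . . . . .
    . . . . . . . . . . . .
    . . . . . . . . . . . .
T4:
  2·area = 195
  edge (23, 15)→(7, 16): d=(-16,1) right/bottom  bias=-1
  edge (7, 16)→(4, 4): d=(-3,-12) top-left  bias=+0
  edge (4, 4)→(23, 15): d=(19,11) right/bottom  bias=-1
    (2,2)@(5, 5): e=[178,9,8] → X
    (3,2)@(7, 5): e=[176,33,-14] → .
    (2,3)@(5, 7): e=[146,3,46] → X
    (3,3)@(7, 7): e=[144,27,24] → X
    (4,3)@(9, 7): e=[142,51,2] → X
    (5,3)@(11, 7): e=[140,75,-20] → .
    (2,4)@(5, 9): e=[114,-3,84] → .
    (3,4)@(7, 9): e=[112,21,62] → X
    (5,4)@(11, 9): e=[108,69,18] → X
    (6,4)@(13, 9): e=[106,93,-4] → .
    (3,5)@(7, 11): e=[80,15,100] → X
    (6,5)@(13, 11): e=[74,87,34] → X
    (11,7)@(23, 15): e=[0,195,0] → .  [on edge]
  covered (27 px):
    . . . . . . . . . . . .
    . . . . . . . . . . . .
    . . X . . . . . . . . .
    . . X X X . . . . . . .
    . . . X X X . . . . . .
    . . . X X X X X . . . .
    . . . X X X X X X X . .
    . . . X X X X X X X X .

Result: [6,36,18]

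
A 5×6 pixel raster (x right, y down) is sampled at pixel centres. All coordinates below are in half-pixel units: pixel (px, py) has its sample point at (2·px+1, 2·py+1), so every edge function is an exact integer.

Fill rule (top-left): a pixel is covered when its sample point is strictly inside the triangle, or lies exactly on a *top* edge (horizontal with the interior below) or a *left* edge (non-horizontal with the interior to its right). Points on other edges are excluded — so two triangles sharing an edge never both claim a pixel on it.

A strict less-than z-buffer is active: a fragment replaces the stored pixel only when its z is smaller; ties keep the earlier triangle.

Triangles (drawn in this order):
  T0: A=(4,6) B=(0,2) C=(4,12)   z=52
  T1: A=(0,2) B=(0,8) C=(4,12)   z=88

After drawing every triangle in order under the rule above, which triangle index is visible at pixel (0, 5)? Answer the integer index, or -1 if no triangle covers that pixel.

T0:
  2·area = 24  (B↔C swapped to make it positive)
  edge (4, 6)→(4, 12): d=(0,6) right/bottom  bias=-1
  edge (4, 12)→(0, 2): d=(-4,-10) top-left  bias=+0
  edge (0, 2)→(4, 6): d=(4,4) right/bottom  bias=-1
    (0,1)@(1, 3): e=[18,6,0] → ·  [on edge]
    (1,2)@(3, 5): e=[6,18,0] → ·  [on edge]
    (1,3)@(3, 7): e=[6,10,8] → █
    (2,3)@(5, 7): e=[-6,30,0] → ·  [on edge]
    (1,4)@(3, 9): e=[6,2,16] → █
    (2,4)@(5, 9): e=[-6,22,8] → ·
    (3,4)@(7, 9): e=[-18,42,0] → ·  [on edge]
    (1,5)@(3, 11): e=[6,-6,24] → ·
    (4,5)@(9, 11): e=[-30,54,0] → ·  [on edge]
  covered (2 px):
    · · · · ·
    · · · · ·
    · · · · ·
    · █ · · ·
    · █ · · ·
    · · · · ·
T1:
  2·area = 24  (B↔C swapped to make it positive)
  edge (0, 2)→(4, 12): d=(4,10) right/bottom  bias=-1
  edge (4, 12)→(0, 8): d=(-4,-4) top-left  bias=+0
  edge (0, 8)→(0, 2): d=(0,-6) top-left  bias=+0
    (0,2)@(1, 5): e=[2,16,6] → █
    (1,2)@(3, 5): e=[-18,24,18] → ·
    (0,3)@(1, 7): e=[10,8,6] → █
    (1,3)@(3, 7): e=[-10,16,18] → ·
    (0,4)@(1, 9): e=[18,0,6] → █  [on edge]
    (1,4)@(3, 9): e=[-2,8,18] → ·
    (0,5)@(1, 11): e=[26,-8,6] → ·
    (1,5)@(3, 11): e=[6,0,18] → █  [on edge]
    (2,5)@(5, 11): e=[-14,8,30] → ·
  covered (4 px):
    · · · · ·
    · · · · ·
    █ · · · ·
    █ · · · ·
    █ · · · ·
    · █ · · ·

Z-buffer (winner per pixel, '.' = empty):
  . . . . .
  . . . . .
  1 . . . .
  1 0 . . .
  1 0 . . .
  . 1 . . .

Result: -1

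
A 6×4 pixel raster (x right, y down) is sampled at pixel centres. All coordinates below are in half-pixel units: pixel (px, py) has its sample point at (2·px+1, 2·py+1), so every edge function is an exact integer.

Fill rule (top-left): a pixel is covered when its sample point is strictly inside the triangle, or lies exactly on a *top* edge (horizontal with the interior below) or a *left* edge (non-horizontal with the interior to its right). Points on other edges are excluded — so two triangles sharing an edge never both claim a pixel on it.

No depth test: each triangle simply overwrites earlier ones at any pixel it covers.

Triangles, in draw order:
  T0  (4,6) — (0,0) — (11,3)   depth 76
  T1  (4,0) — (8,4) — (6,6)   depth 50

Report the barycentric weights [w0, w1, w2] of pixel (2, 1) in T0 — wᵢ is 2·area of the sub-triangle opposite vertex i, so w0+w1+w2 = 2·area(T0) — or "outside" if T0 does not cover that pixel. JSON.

T0:
  2·area = 54
  edge (4, 6)→(0, 0): d=(-4,-6) top-left  bias=+0
  edge (0, 0)→(11, 3): d=(11,3) right/bottom  bias=-1
  edge (11, 3)→(4, 6): d=(-7,3) right/bottom  bias=-1
    (0,0)@(1, 1): e=[2,8,44] → #
    (1,0)@(3, 1): e=[14,2,38] → #
    (2,0)@(5, 1): e=[26,-4,32] → ·
    (0,1)@(1, 3): e=[-6,30,30] → ·
    (1,1)@(3, 3): e=[6,24,24] → #
    (2,1)@(5, 3): e=[18,18,18] → #
    (3,1)@(7, 3): e=[30,12,12] → #
    (4,1)@(9, 3): e=[42,6,6] → #
    (5,1)@(11, 3): e=[54,0,0] → ·  [on edge]
    (1,2)@(3, 5): e=[-2,46,10] → ·
    (2,2)@(5, 5): e=[10,40,4] → #
    (3,2)@(7, 5): e=[22,34,-2] → ·
  covered (7 px):
    # # · · · ·
    · # # # # ·
    · · # · · ·
    · · · · · ·
T1:
  2·area = 16
  edge (4, 0)→(8, 4): d=(4,4) right/bottom  bias=-1
  edge (8, 4)→(6, 6): d=(-2,2) right/bottom  bias=-1
  edge (6, 6)→(4, 0): d=(-2,-6) top-left  bias=+0
    (2,0)@(5, 1): e=[0,12,4] → ·  [on edge]
    (5,0)@(11, 1): e=[-24,0,40] → ·  [on edge]
    (2,1)@(5, 3): e=[8,8,0] → #  [on edge]
    (3,1)@(7, 3): e=[0,4,12] → ·  [on edge]
    (4,1)@(9, 3): e=[-8,0,24] → ·  [on edge]
    (2,2)@(5, 5): e=[16,4,-4] → ·
    (3,2)@(7, 5): e=[8,0,8] → ·  [on edge]
    (4,2)@(9, 5): e=[0,-4,20] → ·  [on edge]
    (2,3)@(5, 7): e=[24,0,-8] → ·  [on edge]
    (5,3)@(11, 7): e=[0,-12,28] → ·  [on edge]
  covered (1 px):
    · · · · · ·
    · · # · · ·
    · · · · · ·
    · · · · · ·

Answer: [18,18,18]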